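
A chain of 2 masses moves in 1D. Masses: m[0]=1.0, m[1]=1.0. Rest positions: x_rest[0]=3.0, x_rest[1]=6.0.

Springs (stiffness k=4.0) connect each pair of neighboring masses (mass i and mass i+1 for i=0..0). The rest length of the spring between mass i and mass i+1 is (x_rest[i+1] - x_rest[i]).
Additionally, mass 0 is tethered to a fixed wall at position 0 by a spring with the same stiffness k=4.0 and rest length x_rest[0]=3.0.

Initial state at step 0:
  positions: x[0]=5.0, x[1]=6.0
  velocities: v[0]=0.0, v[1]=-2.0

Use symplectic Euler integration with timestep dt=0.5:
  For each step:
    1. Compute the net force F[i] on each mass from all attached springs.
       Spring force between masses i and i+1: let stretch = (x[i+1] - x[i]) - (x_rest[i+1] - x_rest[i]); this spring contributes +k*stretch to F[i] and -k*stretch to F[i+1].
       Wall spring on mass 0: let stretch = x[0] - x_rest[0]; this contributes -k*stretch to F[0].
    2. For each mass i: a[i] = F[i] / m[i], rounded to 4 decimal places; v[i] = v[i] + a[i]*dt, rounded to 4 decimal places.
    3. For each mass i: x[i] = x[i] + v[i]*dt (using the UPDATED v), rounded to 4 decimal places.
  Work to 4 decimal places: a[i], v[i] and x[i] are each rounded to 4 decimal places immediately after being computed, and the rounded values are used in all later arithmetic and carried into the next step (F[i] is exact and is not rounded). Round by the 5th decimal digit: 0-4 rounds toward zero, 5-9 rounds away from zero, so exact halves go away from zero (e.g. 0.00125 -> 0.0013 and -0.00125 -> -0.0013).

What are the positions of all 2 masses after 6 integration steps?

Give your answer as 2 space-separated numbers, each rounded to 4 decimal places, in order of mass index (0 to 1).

Answer: 5.0000 5.0000

Derivation:
Step 0: x=[5.0000 6.0000] v=[0.0000 -2.0000]
Step 1: x=[1.0000 7.0000] v=[-8.0000 2.0000]
Step 2: x=[2.0000 5.0000] v=[2.0000 -4.0000]
Step 3: x=[4.0000 3.0000] v=[4.0000 -4.0000]
Step 4: x=[1.0000 5.0000] v=[-6.0000 4.0000]
Step 5: x=[1.0000 6.0000] v=[0.0000 2.0000]
Step 6: x=[5.0000 5.0000] v=[8.0000 -2.0000]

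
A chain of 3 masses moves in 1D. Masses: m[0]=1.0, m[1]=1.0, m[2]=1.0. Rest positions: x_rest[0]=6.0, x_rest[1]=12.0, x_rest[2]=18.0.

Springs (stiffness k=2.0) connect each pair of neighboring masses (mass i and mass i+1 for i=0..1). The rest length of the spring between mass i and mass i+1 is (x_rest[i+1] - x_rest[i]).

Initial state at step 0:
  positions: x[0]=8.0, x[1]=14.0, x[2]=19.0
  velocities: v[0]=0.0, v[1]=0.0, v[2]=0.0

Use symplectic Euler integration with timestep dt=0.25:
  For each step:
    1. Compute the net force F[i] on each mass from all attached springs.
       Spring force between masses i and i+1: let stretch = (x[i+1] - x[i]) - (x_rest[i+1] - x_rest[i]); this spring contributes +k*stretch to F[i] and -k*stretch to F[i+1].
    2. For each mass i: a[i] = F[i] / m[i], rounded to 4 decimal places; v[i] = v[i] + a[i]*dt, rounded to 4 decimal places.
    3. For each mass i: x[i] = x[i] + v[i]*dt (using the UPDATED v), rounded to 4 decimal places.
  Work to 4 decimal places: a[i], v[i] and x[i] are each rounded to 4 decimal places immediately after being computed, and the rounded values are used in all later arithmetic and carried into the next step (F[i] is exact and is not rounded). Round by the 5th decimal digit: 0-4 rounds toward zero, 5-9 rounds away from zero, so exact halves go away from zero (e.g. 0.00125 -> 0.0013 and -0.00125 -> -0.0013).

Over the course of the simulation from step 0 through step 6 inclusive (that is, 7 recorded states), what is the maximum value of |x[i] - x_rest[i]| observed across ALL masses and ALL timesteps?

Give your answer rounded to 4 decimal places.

Answer: 2.1174

Derivation:
Step 0: x=[8.0000 14.0000 19.0000] v=[0.0000 0.0000 0.0000]
Step 1: x=[8.0000 13.8750 19.1250] v=[0.0000 -0.5000 0.5000]
Step 2: x=[7.9844 13.6719 19.3438] v=[-0.0625 -0.8125 0.8750]
Step 3: x=[7.9297 13.4668 19.6036] v=[-0.2188 -0.8203 1.0391]
Step 4: x=[7.8171 13.3367 19.8463] v=[-0.4503 -0.5205 0.9707]
Step 5: x=[7.6445 13.3303 20.0253] v=[-0.6905 -0.0255 0.7159]
Step 6: x=[7.4326 13.4501 20.1174] v=[-0.8476 0.4791 0.3684]
Max displacement = 2.1174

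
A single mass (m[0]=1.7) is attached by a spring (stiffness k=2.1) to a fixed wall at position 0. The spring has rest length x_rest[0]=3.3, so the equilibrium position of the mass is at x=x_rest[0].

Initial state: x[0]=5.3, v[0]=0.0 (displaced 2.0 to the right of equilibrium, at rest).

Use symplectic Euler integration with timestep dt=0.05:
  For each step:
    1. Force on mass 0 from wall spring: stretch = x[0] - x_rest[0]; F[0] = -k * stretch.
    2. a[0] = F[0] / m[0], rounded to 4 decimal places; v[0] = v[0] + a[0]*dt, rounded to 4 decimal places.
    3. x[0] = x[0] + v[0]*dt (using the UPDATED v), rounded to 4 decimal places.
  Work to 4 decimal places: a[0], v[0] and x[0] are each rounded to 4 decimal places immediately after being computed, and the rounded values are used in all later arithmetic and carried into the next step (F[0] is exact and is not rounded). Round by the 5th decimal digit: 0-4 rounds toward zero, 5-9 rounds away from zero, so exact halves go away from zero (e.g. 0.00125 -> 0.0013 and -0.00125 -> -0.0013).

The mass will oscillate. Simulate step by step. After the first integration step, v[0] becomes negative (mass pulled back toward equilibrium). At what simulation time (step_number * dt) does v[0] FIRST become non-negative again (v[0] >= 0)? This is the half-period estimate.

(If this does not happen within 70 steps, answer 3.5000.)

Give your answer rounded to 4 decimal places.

Answer: 2.8500

Derivation:
Step 0: x=[5.3000] v=[0.0000]
Step 1: x=[5.2938] v=[-0.1235]
Step 2: x=[5.2815] v=[-0.2466]
Step 3: x=[5.2631] v=[-0.3690]
Step 4: x=[5.2386] v=[-0.4903]
Step 5: x=[5.2081] v=[-0.6100]
Step 6: x=[5.1717] v=[-0.7279]
Step 7: x=[5.1295] v=[-0.8435]
Step 8: x=[5.0817] v=[-0.9565]
Step 9: x=[5.0284] v=[-1.0665]
Step 10: x=[4.9697] v=[-1.1733]
Step 11: x=[4.9059] v=[-1.2764]
Step 12: x=[4.8371] v=[-1.3756]
Step 13: x=[4.7636] v=[-1.4705]
Step 14: x=[4.6856] v=[-1.5609]
Step 15: x=[4.6033] v=[-1.6465]
Step 16: x=[4.5170] v=[-1.7270]
Step 17: x=[4.4269] v=[-1.8022]
Step 18: x=[4.3333] v=[-1.8718]
Step 19: x=[4.2365] v=[-1.9356]
Step 20: x=[4.1368] v=[-1.9934]
Step 21: x=[4.0345] v=[-2.0451]
Step 22: x=[3.9300] v=[-2.0905]
Step 23: x=[3.8235] v=[-2.1294]
Step 24: x=[3.7154] v=[-2.1617]
Step 25: x=[3.6060] v=[-2.1874]
Step 26: x=[3.4957] v=[-2.2063]
Step 27: x=[3.3848] v=[-2.2184]
Step 28: x=[3.2736] v=[-2.2236]
Step 29: x=[3.1625] v=[-2.2220]
Step 30: x=[3.0518] v=[-2.2135]
Step 31: x=[2.9419] v=[-2.1982]
Step 32: x=[2.8331] v=[-2.1761]
Step 33: x=[2.7257] v=[-2.1473]
Step 34: x=[2.6201] v=[-2.1118]
Step 35: x=[2.5166] v=[-2.0698]
Step 36: x=[2.4155] v=[-2.0214]
Step 37: x=[2.3172] v=[-1.9668]
Step 38: x=[2.2219] v=[-1.9061]
Step 39: x=[2.1299] v=[-1.8395]
Step 40: x=[2.0415] v=[-1.7672]
Step 41: x=[1.9570] v=[-1.6895]
Step 42: x=[1.8767] v=[-1.6066]
Step 43: x=[1.8008] v=[-1.5187]
Step 44: x=[1.7295] v=[-1.4261]
Step 45: x=[1.6630] v=[-1.3291]
Step 46: x=[1.6016] v=[-1.2280]
Step 47: x=[1.5454] v=[-1.1231]
Step 48: x=[1.4947] v=[-1.0147]
Step 49: x=[1.4495] v=[-0.9032]
Step 50: x=[1.4101] v=[-0.7889]
Step 51: x=[1.3765] v=[-0.6722]
Step 52: x=[1.3488] v=[-0.5534]
Step 53: x=[1.3272] v=[-0.4329]
Step 54: x=[1.3116] v=[-0.3111]
Step 55: x=[1.3022] v=[-0.1883]
Step 56: x=[1.2990] v=[-0.0649]
Step 57: x=[1.3019] v=[0.0587]
First v>=0 after going negative at step 57, time=2.8500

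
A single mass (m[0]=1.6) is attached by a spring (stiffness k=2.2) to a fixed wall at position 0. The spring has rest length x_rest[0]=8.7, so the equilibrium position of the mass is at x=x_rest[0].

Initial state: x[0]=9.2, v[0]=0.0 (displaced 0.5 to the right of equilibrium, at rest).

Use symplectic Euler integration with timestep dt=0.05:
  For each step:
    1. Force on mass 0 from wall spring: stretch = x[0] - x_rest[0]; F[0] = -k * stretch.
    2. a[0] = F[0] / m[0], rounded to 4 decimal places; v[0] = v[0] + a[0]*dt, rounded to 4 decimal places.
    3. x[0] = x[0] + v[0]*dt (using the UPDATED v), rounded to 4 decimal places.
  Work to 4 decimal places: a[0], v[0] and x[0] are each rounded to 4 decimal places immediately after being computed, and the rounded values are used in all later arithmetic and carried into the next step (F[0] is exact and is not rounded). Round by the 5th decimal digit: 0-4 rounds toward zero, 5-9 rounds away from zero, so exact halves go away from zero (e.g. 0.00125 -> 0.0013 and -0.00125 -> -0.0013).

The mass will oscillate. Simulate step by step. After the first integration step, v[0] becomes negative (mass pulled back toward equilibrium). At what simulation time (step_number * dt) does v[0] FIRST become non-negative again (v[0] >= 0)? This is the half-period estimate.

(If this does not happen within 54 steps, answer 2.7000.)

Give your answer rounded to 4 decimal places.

Step 0: x=[9.2000] v=[0.0000]
Step 1: x=[9.1983] v=[-0.0344]
Step 2: x=[9.1949] v=[-0.0687]
Step 3: x=[9.1898] v=[-0.1027]
Step 4: x=[9.1830] v=[-0.1364]
Step 5: x=[9.1745] v=[-0.1696]
Step 6: x=[9.1644] v=[-0.2022]
Step 7: x=[9.1527] v=[-0.2341]
Step 8: x=[9.1394] v=[-0.2652]
Step 9: x=[9.1246] v=[-0.2954]
Step 10: x=[9.1084] v=[-0.3246]
Step 11: x=[9.0908] v=[-0.3527]
Step 12: x=[9.0718] v=[-0.3796]
Step 13: x=[9.0515] v=[-0.4052]
Step 14: x=[9.0300] v=[-0.4294]
Step 15: x=[9.0074] v=[-0.4521]
Step 16: x=[8.9837] v=[-0.4732]
Step 17: x=[8.9591] v=[-0.4927]
Step 18: x=[8.9336] v=[-0.5105]
Step 19: x=[8.9073] v=[-0.5266]
Step 20: x=[8.8803] v=[-0.5409]
Step 21: x=[8.8526] v=[-0.5533]
Step 22: x=[8.8244] v=[-0.5638]
Step 23: x=[8.7958] v=[-0.5724]
Step 24: x=[8.7669] v=[-0.5790]
Step 25: x=[8.7377] v=[-0.5836]
Step 26: x=[8.7084] v=[-0.5862]
Step 27: x=[8.6791] v=[-0.5868]
Step 28: x=[8.6498] v=[-0.5854]
Step 29: x=[8.6207] v=[-0.5820]
Step 30: x=[8.5919] v=[-0.5766]
Step 31: x=[8.5634] v=[-0.5692]
Step 32: x=[8.5354] v=[-0.5598]
Step 33: x=[8.5080] v=[-0.5485]
Step 34: x=[8.4812] v=[-0.5353]
Step 35: x=[8.4552] v=[-0.5203]
Step 36: x=[8.4300] v=[-0.5035]
Step 37: x=[8.4058] v=[-0.4849]
Step 38: x=[8.3826] v=[-0.4647]
Step 39: x=[8.3605] v=[-0.4429]
Step 40: x=[8.3395] v=[-0.4196]
Step 41: x=[8.3198] v=[-0.3948]
Step 42: x=[8.3014] v=[-0.3687]
Step 43: x=[8.2843] v=[-0.3413]
Step 44: x=[8.2687] v=[-0.3127]
Step 45: x=[8.2545] v=[-0.2831]
Step 46: x=[8.2419] v=[-0.2525]
Step 47: x=[8.2309] v=[-0.2210]
Step 48: x=[8.2215] v=[-0.1888]
Step 49: x=[8.2137] v=[-0.1559]
Step 50: x=[8.2076] v=[-0.1225]
Step 51: x=[8.2032] v=[-0.0886]
Step 52: x=[8.2005] v=[-0.0544]
Step 53: x=[8.1995] v=[-0.0201]
Step 54: x=[8.2002] v=[0.0143]
First v>=0 after going negative at step 54, time=2.7000

Answer: 2.7000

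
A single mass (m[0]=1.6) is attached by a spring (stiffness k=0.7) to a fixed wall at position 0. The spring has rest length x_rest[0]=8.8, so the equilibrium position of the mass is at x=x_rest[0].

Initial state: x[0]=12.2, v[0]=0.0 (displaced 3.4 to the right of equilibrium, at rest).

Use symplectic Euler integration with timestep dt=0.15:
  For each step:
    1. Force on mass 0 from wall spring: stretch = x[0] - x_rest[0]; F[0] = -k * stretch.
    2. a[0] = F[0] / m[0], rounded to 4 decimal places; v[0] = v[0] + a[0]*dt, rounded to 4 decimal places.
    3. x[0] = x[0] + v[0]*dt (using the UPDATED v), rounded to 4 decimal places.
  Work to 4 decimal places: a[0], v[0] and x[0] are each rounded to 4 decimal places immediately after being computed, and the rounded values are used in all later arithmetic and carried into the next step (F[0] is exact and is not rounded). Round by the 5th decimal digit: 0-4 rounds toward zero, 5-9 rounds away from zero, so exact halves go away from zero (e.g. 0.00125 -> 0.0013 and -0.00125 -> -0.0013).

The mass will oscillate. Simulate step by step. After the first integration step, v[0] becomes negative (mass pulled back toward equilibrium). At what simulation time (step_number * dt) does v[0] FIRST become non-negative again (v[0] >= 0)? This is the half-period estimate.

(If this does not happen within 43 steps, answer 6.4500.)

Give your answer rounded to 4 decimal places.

Step 0: x=[12.2000] v=[0.0000]
Step 1: x=[12.1665] v=[-0.2231]
Step 2: x=[12.0999] v=[-0.4440]
Step 3: x=[12.0008] v=[-0.6606]
Step 4: x=[11.8702] v=[-0.8707]
Step 5: x=[11.7094] v=[-1.0722]
Step 6: x=[11.5199] v=[-1.2631]
Step 7: x=[11.3037] v=[-1.4416]
Step 8: x=[11.0628] v=[-1.6059]
Step 9: x=[10.7996] v=[-1.7544]
Step 10: x=[10.5168] v=[-1.8856]
Step 11: x=[10.2171] v=[-1.9983]
Step 12: x=[9.9034] v=[-2.0913]
Step 13: x=[9.5788] v=[-2.1637]
Step 14: x=[9.2466] v=[-2.2148]
Step 15: x=[8.9100] v=[-2.2441]
Step 16: x=[8.5723] v=[-2.2513]
Step 17: x=[8.2368] v=[-2.2364]
Step 18: x=[7.9069] v=[-2.1994]
Step 19: x=[7.5858] v=[-2.1408]
Step 20: x=[7.2766] v=[-2.0611]
Step 21: x=[6.9824] v=[-1.9611]
Step 22: x=[6.7061] v=[-1.8418]
Step 23: x=[6.4504] v=[-1.7044]
Step 24: x=[6.2179] v=[-1.5502]
Step 25: x=[6.0108] v=[-1.3807]
Step 26: x=[5.8311] v=[-1.1977]
Step 27: x=[5.6807] v=[-1.0029]
Step 28: x=[5.5610] v=[-0.7982]
Step 29: x=[5.4732] v=[-0.5856]
Step 30: x=[5.4181] v=[-0.3673]
Step 31: x=[5.3963] v=[-0.1454]
Step 32: x=[5.4080] v=[0.0780]
First v>=0 after going negative at step 32, time=4.8000

Answer: 4.8000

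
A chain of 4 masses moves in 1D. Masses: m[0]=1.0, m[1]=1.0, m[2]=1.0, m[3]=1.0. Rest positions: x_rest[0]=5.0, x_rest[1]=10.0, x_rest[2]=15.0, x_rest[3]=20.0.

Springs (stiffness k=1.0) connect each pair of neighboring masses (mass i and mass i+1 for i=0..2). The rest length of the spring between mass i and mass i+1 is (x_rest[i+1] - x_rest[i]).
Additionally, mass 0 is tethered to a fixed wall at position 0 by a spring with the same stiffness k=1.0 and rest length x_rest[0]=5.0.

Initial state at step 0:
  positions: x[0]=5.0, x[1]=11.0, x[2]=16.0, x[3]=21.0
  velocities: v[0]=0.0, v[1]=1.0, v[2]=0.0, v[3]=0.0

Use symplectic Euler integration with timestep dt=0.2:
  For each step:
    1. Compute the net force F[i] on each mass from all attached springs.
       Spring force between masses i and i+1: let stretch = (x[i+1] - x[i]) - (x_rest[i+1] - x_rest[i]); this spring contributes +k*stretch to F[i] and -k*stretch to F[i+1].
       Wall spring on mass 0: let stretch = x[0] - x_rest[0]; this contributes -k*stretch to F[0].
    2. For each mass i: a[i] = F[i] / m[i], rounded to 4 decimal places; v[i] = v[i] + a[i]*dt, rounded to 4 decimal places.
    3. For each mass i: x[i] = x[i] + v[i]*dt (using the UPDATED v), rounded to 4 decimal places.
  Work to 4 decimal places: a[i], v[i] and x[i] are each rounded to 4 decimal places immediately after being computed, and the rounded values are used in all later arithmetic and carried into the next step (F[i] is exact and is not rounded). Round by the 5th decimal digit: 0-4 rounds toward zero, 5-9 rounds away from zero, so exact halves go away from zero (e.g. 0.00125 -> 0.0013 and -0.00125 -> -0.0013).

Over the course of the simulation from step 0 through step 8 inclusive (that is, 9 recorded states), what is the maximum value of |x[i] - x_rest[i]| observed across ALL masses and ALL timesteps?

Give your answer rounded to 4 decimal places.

Answer: 1.3213

Derivation:
Step 0: x=[5.0000 11.0000 16.0000 21.0000] v=[0.0000 1.0000 0.0000 0.0000]
Step 1: x=[5.0400 11.1600 16.0000 21.0000] v=[0.2000 0.8000 0.0000 0.0000]
Step 2: x=[5.1232 11.2688 16.0064 21.0000] v=[0.4160 0.5440 0.0320 0.0000]
Step 3: x=[5.2473 11.3213 16.0230 21.0003] v=[0.6205 0.2624 0.0832 0.0013]
Step 4: x=[5.4045 11.3189 16.0507 21.0015] v=[0.7858 -0.0121 0.1383 0.0058]
Step 5: x=[5.5821 11.2692 16.0871 21.0046] v=[0.8878 -0.2486 0.1821 0.0156]
Step 6: x=[5.7639 11.1847 16.1275 21.0110] v=[0.9088 -0.4224 0.2020 0.0321]
Step 7: x=[5.9319 11.0811 16.1655 21.0221] v=[0.8402 -0.5180 0.1901 0.0554]
Step 8: x=[6.0686 10.9749 16.1944 21.0389] v=[0.6837 -0.5310 0.1445 0.0841]
Max displacement = 1.3213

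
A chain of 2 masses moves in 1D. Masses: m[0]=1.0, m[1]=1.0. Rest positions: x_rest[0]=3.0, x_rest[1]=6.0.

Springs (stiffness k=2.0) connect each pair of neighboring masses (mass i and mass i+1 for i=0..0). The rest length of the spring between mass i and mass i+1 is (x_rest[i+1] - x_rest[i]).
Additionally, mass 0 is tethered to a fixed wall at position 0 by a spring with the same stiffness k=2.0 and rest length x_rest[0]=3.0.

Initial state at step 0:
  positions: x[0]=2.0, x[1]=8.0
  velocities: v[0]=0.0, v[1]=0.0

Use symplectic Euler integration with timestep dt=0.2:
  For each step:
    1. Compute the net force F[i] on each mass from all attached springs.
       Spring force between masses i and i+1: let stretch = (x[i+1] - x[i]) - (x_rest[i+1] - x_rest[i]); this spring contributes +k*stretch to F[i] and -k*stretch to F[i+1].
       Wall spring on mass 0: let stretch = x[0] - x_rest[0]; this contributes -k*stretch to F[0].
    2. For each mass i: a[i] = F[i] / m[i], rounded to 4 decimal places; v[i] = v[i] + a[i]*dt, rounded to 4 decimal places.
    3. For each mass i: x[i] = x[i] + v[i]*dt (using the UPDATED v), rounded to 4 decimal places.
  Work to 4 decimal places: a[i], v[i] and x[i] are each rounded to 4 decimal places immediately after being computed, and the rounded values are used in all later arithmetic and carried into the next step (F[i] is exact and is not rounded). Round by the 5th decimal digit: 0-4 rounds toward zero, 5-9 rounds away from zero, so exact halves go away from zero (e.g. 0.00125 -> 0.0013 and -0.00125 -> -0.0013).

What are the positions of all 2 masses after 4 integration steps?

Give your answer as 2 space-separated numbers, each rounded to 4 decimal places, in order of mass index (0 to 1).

Answer: 4.2448 6.2094

Derivation:
Step 0: x=[2.0000 8.0000] v=[0.0000 0.0000]
Step 1: x=[2.3200 7.7600] v=[1.6000 -1.2000]
Step 2: x=[2.8896 7.3248] v=[2.8480 -2.1760]
Step 3: x=[3.5828 6.7748] v=[3.4662 -2.7501]
Step 4: x=[4.2448 6.2094] v=[3.3099 -2.8269]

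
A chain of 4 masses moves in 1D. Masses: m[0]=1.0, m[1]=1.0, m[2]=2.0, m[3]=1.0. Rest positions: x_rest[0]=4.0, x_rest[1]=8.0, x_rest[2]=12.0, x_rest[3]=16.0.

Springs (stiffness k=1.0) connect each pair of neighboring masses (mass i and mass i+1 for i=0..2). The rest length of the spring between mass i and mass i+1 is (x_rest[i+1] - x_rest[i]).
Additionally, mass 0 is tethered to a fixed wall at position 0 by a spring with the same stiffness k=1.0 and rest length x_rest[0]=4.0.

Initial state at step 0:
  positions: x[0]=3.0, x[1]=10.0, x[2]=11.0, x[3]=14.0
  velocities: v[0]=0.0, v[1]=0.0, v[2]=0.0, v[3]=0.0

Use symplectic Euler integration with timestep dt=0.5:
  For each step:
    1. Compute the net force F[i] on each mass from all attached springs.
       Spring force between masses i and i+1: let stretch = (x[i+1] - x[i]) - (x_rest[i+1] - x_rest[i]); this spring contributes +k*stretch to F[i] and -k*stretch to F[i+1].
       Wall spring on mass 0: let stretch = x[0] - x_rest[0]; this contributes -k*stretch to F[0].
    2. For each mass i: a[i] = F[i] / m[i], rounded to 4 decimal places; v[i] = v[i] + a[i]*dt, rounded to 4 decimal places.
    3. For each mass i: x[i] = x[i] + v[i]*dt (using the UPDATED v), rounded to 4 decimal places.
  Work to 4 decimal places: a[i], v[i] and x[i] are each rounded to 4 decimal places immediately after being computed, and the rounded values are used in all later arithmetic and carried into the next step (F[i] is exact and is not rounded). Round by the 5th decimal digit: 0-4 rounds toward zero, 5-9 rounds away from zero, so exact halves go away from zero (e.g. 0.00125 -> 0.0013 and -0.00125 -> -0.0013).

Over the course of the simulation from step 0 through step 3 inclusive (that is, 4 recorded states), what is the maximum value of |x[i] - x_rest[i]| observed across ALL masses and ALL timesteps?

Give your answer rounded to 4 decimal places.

Answer: 2.4922

Derivation:
Step 0: x=[3.0000 10.0000 11.0000 14.0000] v=[0.0000 0.0000 0.0000 0.0000]
Step 1: x=[4.0000 8.5000 11.2500 14.2500] v=[2.0000 -3.0000 0.5000 0.5000]
Step 2: x=[5.1250 6.5625 11.5313 14.7500] v=[2.2500 -3.8750 0.5625 1.0000]
Step 3: x=[5.3282 5.5078 11.5938 15.4454] v=[0.4063 -2.1094 0.1250 1.3907]
Max displacement = 2.4922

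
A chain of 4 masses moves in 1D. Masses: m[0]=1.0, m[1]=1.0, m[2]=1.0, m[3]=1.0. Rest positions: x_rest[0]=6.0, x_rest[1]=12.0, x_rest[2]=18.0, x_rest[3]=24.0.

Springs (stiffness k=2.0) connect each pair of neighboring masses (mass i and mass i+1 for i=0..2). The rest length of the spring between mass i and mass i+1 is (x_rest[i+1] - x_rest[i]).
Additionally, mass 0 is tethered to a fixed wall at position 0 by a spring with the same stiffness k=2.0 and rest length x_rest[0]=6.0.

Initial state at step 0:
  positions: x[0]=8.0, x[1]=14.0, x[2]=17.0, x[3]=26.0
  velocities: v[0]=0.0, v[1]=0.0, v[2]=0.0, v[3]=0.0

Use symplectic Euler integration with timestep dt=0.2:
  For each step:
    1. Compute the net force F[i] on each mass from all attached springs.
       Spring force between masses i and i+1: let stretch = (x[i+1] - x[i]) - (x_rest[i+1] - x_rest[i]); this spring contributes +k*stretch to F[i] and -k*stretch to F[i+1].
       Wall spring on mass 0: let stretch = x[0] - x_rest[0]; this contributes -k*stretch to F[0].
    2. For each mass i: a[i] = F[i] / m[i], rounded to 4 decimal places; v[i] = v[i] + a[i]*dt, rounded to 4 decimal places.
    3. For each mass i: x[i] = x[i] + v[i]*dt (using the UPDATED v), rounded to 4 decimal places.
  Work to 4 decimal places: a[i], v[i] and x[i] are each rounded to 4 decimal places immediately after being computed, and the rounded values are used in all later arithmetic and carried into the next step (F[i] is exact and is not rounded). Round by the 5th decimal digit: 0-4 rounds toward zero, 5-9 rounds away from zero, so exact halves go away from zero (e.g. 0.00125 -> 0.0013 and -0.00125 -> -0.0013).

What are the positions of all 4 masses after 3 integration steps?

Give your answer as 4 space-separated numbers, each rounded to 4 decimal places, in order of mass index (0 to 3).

Step 0: x=[8.0000 14.0000 17.0000 26.0000] v=[0.0000 0.0000 0.0000 0.0000]
Step 1: x=[7.8400 13.7600 17.4800 25.7600] v=[-0.8000 -1.2000 2.4000 -1.2000]
Step 2: x=[7.5264 13.3440 18.3248 25.3376] v=[-1.5680 -2.0800 4.2240 -2.1120]
Step 3: x=[7.0761 12.8611 19.3322 24.8342] v=[-2.2515 -2.4147 5.0368 -2.5171]

Answer: 7.0761 12.8611 19.3322 24.8342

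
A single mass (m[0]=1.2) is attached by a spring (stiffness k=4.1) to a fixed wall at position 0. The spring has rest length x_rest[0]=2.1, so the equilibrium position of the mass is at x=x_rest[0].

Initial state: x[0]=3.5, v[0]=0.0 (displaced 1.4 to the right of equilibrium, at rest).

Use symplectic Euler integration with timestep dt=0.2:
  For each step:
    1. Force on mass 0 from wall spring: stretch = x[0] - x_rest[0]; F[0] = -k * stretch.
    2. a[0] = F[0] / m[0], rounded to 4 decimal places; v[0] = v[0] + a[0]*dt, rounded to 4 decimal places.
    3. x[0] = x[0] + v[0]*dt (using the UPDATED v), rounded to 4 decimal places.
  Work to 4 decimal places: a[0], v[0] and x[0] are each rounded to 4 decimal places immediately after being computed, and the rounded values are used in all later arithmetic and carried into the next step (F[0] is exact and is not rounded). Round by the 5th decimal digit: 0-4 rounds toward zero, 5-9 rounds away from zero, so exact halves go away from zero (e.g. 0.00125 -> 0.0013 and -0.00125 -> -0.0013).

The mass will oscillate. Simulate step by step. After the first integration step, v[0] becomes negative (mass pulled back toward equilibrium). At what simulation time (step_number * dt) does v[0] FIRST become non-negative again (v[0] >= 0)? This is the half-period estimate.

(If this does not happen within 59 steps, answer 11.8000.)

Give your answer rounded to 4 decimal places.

Answer: 1.8000

Derivation:
Step 0: x=[3.5000] v=[0.0000]
Step 1: x=[3.3087] v=[-0.9567]
Step 2: x=[2.9522] v=[-1.7826]
Step 3: x=[2.4792] v=[-2.3649]
Step 4: x=[1.9544] v=[-2.6240]
Step 5: x=[1.4495] v=[-2.5245]
Step 6: x=[1.0335] v=[-2.0800]
Step 7: x=[0.7633] v=[-1.3512]
Step 8: x=[0.6757] v=[-0.4378]
Step 9: x=[0.7828] v=[0.5355]
First v>=0 after going negative at step 9, time=1.8000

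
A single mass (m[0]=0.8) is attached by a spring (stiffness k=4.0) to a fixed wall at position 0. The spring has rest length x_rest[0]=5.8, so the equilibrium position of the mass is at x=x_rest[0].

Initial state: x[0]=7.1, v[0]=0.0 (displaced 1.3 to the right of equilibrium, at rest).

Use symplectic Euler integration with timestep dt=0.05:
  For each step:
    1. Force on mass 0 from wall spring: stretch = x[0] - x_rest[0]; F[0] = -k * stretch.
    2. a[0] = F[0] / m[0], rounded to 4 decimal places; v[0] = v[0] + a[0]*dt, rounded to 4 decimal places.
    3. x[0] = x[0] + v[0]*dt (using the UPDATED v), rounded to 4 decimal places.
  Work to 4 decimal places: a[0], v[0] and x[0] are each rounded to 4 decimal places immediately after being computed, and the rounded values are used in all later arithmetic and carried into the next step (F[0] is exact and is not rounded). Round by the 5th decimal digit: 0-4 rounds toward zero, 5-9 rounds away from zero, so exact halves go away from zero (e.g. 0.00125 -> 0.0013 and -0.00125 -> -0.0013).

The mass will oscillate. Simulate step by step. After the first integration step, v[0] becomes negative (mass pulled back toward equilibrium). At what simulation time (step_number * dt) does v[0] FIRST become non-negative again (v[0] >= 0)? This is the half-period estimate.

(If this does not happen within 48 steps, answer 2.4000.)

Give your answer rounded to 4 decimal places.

Step 0: x=[7.1000] v=[0.0000]
Step 1: x=[7.0838] v=[-0.3250]
Step 2: x=[7.0515] v=[-0.6460]
Step 3: x=[7.0036] v=[-0.9589]
Step 4: x=[6.9406] v=[-1.2598]
Step 5: x=[6.8634] v=[-1.5450]
Step 6: x=[6.7729] v=[-1.8109]
Step 7: x=[6.6702] v=[-2.0541]
Step 8: x=[6.5566] v=[-2.2717]
Step 9: x=[6.4336] v=[-2.4609]
Step 10: x=[6.3026] v=[-2.6193]
Step 11: x=[6.1654] v=[-2.7450]
Step 12: x=[6.0236] v=[-2.8364]
Step 13: x=[5.8790] v=[-2.8923]
Step 14: x=[5.7334] v=[-2.9121]
Step 15: x=[5.5886] v=[-2.8955]
Step 16: x=[5.4465] v=[-2.8427]
Step 17: x=[5.3088] v=[-2.7543]
Step 18: x=[5.1772] v=[-2.6315]
Step 19: x=[5.0534] v=[-2.4758]
Step 20: x=[4.9389] v=[-2.2892]
Step 21: x=[4.8352] v=[-2.0739]
Step 22: x=[4.7436] v=[-1.8327]
Step 23: x=[4.6652] v=[-1.5686]
Step 24: x=[4.6010] v=[-1.2849]
Step 25: x=[4.5517] v=[-0.9852]
Step 26: x=[4.5180] v=[-0.6731]
Step 27: x=[4.5004] v=[-0.3526]
Step 28: x=[4.4990] v=[-0.0277]
Step 29: x=[4.5139] v=[0.2976]
First v>=0 after going negative at step 29, time=1.4500

Answer: 1.4500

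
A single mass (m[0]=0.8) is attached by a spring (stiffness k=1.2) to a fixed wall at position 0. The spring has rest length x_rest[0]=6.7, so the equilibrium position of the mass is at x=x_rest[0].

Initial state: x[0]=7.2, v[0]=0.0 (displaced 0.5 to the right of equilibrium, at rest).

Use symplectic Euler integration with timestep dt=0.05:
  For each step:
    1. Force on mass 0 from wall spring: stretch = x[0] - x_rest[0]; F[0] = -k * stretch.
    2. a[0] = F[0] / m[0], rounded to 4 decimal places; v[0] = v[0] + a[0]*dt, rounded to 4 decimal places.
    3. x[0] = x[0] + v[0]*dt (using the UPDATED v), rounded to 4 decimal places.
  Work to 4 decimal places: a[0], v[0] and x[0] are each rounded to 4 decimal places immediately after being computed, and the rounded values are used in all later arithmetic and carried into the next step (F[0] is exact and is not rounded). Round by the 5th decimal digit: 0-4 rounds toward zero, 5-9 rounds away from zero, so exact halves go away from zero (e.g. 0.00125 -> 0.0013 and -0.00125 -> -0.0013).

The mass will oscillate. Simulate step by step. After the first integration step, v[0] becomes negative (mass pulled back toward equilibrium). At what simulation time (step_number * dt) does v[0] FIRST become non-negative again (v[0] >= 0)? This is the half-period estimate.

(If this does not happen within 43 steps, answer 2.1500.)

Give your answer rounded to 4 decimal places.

Answer: 2.1500

Derivation:
Step 0: x=[7.2000] v=[0.0000]
Step 1: x=[7.1981] v=[-0.0375]
Step 2: x=[7.1944] v=[-0.0749]
Step 3: x=[7.1888] v=[-0.1120]
Step 4: x=[7.1814] v=[-0.1487]
Step 5: x=[7.1722] v=[-0.1848]
Step 6: x=[7.1612] v=[-0.2202]
Step 7: x=[7.1485] v=[-0.2548]
Step 8: x=[7.1341] v=[-0.2884]
Step 9: x=[7.1181] v=[-0.3210]
Step 10: x=[7.1005] v=[-0.3524]
Step 11: x=[7.0814] v=[-0.3824]
Step 12: x=[7.0609] v=[-0.4110]
Step 13: x=[7.0390] v=[-0.4381]
Step 14: x=[7.0158] v=[-0.4635]
Step 15: x=[6.9914] v=[-0.4872]
Step 16: x=[6.9659] v=[-0.5091]
Step 17: x=[6.9395] v=[-0.5290]
Step 18: x=[6.9122] v=[-0.5470]
Step 19: x=[6.8841] v=[-0.5629]
Step 20: x=[6.8553] v=[-0.5767]
Step 21: x=[6.8259] v=[-0.5884]
Step 22: x=[6.7960] v=[-0.5978]
Step 23: x=[6.7658] v=[-0.6050]
Step 24: x=[6.7353] v=[-0.6099]
Step 25: x=[6.7047] v=[-0.6126]
Step 26: x=[6.6741] v=[-0.6130]
Step 27: x=[6.6435] v=[-0.6111]
Step 28: x=[6.6132] v=[-0.6069]
Step 29: x=[6.5832] v=[-0.6004]
Step 30: x=[6.5536] v=[-0.5916]
Step 31: x=[6.5246] v=[-0.5806]
Step 32: x=[6.4962] v=[-0.5674]
Step 33: x=[6.4686] v=[-0.5521]
Step 34: x=[6.4419] v=[-0.5347]
Step 35: x=[6.4161] v=[-0.5153]
Step 36: x=[6.3914] v=[-0.4940]
Step 37: x=[6.3679] v=[-0.4709]
Step 38: x=[6.3456] v=[-0.4460]
Step 39: x=[6.3246] v=[-0.4194]
Step 40: x=[6.3050] v=[-0.3912]
Step 41: x=[6.2869] v=[-0.3616]
Step 42: x=[6.2704] v=[-0.3306]
Step 43: x=[6.2555] v=[-0.2984]
v[0] did not become non-negative within 43 steps; using fallback time=2.1500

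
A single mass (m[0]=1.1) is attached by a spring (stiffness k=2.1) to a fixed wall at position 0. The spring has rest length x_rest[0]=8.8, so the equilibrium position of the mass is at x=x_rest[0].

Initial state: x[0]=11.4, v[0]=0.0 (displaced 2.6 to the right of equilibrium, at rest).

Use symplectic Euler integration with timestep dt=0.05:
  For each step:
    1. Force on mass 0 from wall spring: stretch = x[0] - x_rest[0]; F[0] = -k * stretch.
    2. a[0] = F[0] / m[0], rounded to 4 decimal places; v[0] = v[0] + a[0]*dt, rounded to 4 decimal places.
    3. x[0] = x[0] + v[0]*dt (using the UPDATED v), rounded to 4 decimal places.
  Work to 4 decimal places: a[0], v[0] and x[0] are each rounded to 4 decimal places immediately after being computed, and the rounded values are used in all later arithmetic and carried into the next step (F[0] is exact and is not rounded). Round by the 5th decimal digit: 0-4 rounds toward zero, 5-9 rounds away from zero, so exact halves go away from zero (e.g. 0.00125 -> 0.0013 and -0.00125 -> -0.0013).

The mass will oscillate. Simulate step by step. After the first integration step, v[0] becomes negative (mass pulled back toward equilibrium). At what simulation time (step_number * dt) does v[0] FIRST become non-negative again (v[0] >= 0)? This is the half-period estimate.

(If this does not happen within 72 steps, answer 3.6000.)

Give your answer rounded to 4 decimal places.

Step 0: x=[11.4000] v=[0.0000]
Step 1: x=[11.3876] v=[-0.2482]
Step 2: x=[11.3628] v=[-0.4952]
Step 3: x=[11.3258] v=[-0.7398]
Step 4: x=[11.2768] v=[-0.9809]
Step 5: x=[11.2159] v=[-1.2173]
Step 6: x=[11.1435] v=[-1.4479]
Step 7: x=[11.0599] v=[-1.6716]
Step 8: x=[10.9655] v=[-1.8873]
Step 9: x=[10.8608] v=[-2.0940]
Step 10: x=[10.7463] v=[-2.2907]
Step 11: x=[10.6225] v=[-2.4765]
Step 12: x=[10.4900] v=[-2.6505]
Step 13: x=[10.3494] v=[-2.8118]
Step 14: x=[10.2014] v=[-2.9597]
Step 15: x=[10.0467] v=[-3.0935]
Step 16: x=[9.8861] v=[-3.2125]
Step 17: x=[9.7203] v=[-3.3162]
Step 18: x=[9.5501] v=[-3.4040]
Step 19: x=[9.3763] v=[-3.4756]
Step 20: x=[9.1998] v=[-3.5306]
Step 21: x=[9.0214] v=[-3.5688]
Step 22: x=[8.8419] v=[-3.5899]
Step 23: x=[8.6622] v=[-3.5939]
Step 24: x=[8.4832] v=[-3.5807]
Step 25: x=[8.3057] v=[-3.5505]
Step 26: x=[8.1305] v=[-3.5033]
Step 27: x=[7.9585] v=[-3.4394]
Step 28: x=[7.7905] v=[-3.3591]
Step 29: x=[7.6274] v=[-3.2627]
Step 30: x=[7.4699] v=[-3.1508]
Step 31: x=[7.3187] v=[-3.0238]
Step 32: x=[7.1746] v=[-2.8824]
Step 33: x=[7.0382] v=[-2.7273]
Step 34: x=[6.9102] v=[-2.5591]
Step 35: x=[6.7913] v=[-2.3787]
Step 36: x=[6.6820] v=[-2.1870]
Step 37: x=[6.5828] v=[-1.9848]
Step 38: x=[6.4941] v=[-1.7732]
Step 39: x=[6.4164] v=[-1.5531]
Step 40: x=[6.3501] v=[-1.3256]
Step 41: x=[6.2955] v=[-1.0917]
Step 42: x=[6.2529] v=[-0.8526]
Step 43: x=[6.2224] v=[-0.6095]
Step 44: x=[6.2042] v=[-0.3635]
Step 45: x=[6.1984] v=[-0.1157]
Step 46: x=[6.2050] v=[0.1326]
First v>=0 after going negative at step 46, time=2.3000

Answer: 2.3000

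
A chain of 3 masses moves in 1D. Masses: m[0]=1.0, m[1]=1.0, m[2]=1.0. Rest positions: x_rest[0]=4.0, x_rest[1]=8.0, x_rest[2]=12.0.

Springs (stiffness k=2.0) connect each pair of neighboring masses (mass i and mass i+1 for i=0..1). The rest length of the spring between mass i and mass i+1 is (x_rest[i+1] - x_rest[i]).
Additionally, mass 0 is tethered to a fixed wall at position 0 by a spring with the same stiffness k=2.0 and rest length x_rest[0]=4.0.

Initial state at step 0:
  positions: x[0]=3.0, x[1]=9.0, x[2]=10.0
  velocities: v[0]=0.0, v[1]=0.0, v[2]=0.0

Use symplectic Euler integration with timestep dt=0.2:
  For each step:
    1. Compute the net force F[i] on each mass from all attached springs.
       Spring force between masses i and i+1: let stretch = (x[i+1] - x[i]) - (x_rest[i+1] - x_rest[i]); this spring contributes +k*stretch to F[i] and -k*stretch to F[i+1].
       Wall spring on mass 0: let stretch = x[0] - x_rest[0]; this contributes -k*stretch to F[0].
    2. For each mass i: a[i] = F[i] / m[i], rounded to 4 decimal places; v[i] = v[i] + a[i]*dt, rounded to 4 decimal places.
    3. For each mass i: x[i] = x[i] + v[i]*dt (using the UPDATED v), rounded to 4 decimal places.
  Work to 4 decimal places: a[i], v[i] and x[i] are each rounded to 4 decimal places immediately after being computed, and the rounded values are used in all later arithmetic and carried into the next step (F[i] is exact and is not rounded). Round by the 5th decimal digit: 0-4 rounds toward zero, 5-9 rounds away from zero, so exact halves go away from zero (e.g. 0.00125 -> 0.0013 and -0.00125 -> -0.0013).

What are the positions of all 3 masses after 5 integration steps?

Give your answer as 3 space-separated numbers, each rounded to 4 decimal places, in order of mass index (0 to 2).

Answer: 4.6353 5.9115 12.1251

Derivation:
Step 0: x=[3.0000 9.0000 10.0000] v=[0.0000 0.0000 0.0000]
Step 1: x=[3.2400 8.6000 10.2400] v=[1.2000 -2.0000 1.2000]
Step 2: x=[3.6496 7.9024 10.6688] v=[2.0480 -3.4880 2.1440]
Step 3: x=[4.1075 7.0859 11.1963] v=[2.2893 -4.0826 2.6374]
Step 4: x=[4.4750 6.3599 11.7149] v=[1.8377 -3.6298 2.5932]
Step 5: x=[4.6353 5.9115 12.1251] v=[0.8017 -2.2418 2.0512]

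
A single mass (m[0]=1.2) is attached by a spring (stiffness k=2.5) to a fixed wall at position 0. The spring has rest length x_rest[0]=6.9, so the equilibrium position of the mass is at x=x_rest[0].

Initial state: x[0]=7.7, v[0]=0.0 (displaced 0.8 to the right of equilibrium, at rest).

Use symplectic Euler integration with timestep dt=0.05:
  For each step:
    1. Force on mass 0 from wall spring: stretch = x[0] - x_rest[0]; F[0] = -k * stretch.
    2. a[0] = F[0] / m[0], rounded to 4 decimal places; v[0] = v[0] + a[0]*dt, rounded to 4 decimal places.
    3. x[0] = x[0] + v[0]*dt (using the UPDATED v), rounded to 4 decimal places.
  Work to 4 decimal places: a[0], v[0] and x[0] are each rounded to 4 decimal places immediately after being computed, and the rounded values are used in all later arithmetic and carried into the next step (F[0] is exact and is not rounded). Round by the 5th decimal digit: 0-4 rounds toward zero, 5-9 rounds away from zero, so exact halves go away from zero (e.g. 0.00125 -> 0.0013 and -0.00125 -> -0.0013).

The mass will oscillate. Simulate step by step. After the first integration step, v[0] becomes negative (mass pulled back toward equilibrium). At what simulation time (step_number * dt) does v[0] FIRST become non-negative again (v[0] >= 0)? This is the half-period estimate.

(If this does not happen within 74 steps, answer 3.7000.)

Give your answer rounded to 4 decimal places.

Step 0: x=[7.7000] v=[0.0000]
Step 1: x=[7.6958] v=[-0.0833]
Step 2: x=[7.6875] v=[-0.1662]
Step 3: x=[7.6751] v=[-0.2482]
Step 4: x=[7.6587] v=[-0.3289]
Step 5: x=[7.6383] v=[-0.4079]
Step 6: x=[7.6141] v=[-0.4848]
Step 7: x=[7.5861] v=[-0.5592]
Step 8: x=[7.5546] v=[-0.6307]
Step 9: x=[7.5197] v=[-0.6989]
Step 10: x=[7.4815] v=[-0.7635]
Step 11: x=[7.4403] v=[-0.8241]
Step 12: x=[7.3963] v=[-0.8804]
Step 13: x=[7.3497] v=[-0.9321]
Step 14: x=[7.3008] v=[-0.9789]
Step 15: x=[7.2498] v=[-1.0207]
Step 16: x=[7.1969] v=[-1.0571]
Step 17: x=[7.1425] v=[-1.0880]
Step 18: x=[7.0868] v=[-1.1133]
Step 19: x=[7.0302] v=[-1.1328]
Step 20: x=[6.9729] v=[-1.1464]
Step 21: x=[6.9152] v=[-1.1540]
Step 22: x=[6.8574] v=[-1.1556]
Step 23: x=[6.7998] v=[-1.1512]
Step 24: x=[6.7428] v=[-1.1408]
Step 25: x=[6.6866] v=[-1.1244]
Step 26: x=[6.6315] v=[-1.1022]
Step 27: x=[6.5778] v=[-1.0742]
Step 28: x=[6.5258] v=[-1.0406]
Step 29: x=[6.4757] v=[-1.0016]
Step 30: x=[6.4278] v=[-0.9574]
Step 31: x=[6.3824] v=[-0.9082]
Step 32: x=[6.3397] v=[-0.8543]
Step 33: x=[6.2999] v=[-0.7959]
Step 34: x=[6.2632] v=[-0.7334]
Step 35: x=[6.2298] v=[-0.6671]
Step 36: x=[6.1999] v=[-0.5973]
Step 37: x=[6.1737] v=[-0.5244]
Step 38: x=[6.1513] v=[-0.4487]
Step 39: x=[6.1328] v=[-0.3707]
Step 40: x=[6.1183] v=[-0.2908]
Step 41: x=[6.1078] v=[-0.2094]
Step 42: x=[6.1015] v=[-0.1269]
Step 43: x=[6.0993] v=[-0.0437]
Step 44: x=[6.1013] v=[0.0397]
First v>=0 after going negative at step 44, time=2.2000

Answer: 2.2000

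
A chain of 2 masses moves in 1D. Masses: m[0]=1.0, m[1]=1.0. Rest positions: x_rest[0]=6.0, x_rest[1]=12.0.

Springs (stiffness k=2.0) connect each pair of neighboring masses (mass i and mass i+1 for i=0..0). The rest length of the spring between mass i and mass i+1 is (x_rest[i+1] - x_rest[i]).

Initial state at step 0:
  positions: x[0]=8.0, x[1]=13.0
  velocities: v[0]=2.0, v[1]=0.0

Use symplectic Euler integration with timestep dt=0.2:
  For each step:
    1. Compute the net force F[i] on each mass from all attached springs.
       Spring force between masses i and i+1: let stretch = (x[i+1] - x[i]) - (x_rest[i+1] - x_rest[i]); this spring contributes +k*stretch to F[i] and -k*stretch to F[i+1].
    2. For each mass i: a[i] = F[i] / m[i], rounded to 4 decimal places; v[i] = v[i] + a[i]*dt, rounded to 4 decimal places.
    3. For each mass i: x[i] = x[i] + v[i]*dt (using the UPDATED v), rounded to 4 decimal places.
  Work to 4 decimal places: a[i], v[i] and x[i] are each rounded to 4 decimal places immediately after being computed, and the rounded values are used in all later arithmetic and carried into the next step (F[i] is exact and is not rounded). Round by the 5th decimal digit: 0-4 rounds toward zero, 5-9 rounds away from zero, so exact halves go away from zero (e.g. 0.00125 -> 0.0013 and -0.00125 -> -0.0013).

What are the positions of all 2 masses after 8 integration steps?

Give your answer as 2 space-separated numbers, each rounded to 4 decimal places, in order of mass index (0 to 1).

Answer: 8.5689 15.6311

Derivation:
Step 0: x=[8.0000 13.0000] v=[2.0000 0.0000]
Step 1: x=[8.3200 13.0800] v=[1.6000 0.4000]
Step 2: x=[8.5408 13.2592] v=[1.1040 0.8960]
Step 3: x=[8.6591 13.5409] v=[0.5914 1.4086]
Step 4: x=[8.6879 13.9121] v=[0.1441 1.8559]
Step 5: x=[8.6547 14.3453] v=[-0.1662 2.1662]
Step 6: x=[8.5967 14.8033] v=[-0.2900 2.2900]
Step 7: x=[8.5552 15.2448] v=[-0.2074 2.2074]
Step 8: x=[8.5689 15.6311] v=[0.0684 1.9316]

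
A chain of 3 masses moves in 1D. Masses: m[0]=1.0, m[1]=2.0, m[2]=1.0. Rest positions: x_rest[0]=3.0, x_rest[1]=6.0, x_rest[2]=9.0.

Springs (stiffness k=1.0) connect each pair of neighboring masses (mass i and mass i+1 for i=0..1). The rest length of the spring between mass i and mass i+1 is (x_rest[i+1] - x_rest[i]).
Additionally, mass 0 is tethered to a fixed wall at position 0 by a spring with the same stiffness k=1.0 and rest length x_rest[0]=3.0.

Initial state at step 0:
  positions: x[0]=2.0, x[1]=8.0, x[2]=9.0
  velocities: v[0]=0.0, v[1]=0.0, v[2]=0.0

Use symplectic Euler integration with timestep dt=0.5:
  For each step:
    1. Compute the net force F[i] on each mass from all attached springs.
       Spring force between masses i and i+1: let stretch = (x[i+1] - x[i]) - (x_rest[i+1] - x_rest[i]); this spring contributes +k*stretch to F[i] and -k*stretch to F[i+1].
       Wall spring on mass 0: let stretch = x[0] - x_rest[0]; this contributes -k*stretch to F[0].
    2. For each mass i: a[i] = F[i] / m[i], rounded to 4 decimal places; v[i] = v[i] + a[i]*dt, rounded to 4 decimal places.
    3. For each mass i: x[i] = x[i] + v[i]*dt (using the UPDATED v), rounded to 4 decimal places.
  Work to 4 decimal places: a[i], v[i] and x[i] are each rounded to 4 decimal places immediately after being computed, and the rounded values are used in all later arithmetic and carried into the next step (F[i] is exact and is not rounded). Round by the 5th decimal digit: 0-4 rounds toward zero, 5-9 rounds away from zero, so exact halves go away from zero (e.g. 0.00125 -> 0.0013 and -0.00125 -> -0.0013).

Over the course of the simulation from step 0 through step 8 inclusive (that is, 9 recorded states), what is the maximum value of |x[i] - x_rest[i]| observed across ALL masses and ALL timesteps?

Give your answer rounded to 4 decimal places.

Step 0: x=[2.0000 8.0000 9.0000] v=[0.0000 0.0000 0.0000]
Step 1: x=[3.0000 7.3750 9.5000] v=[2.0000 -1.2500 1.0000]
Step 2: x=[4.3438 6.4688 10.2188] v=[2.6875 -1.8125 1.4375]
Step 3: x=[5.1329 5.7657 10.7501] v=[1.5781 -1.4063 1.0625]
Step 4: x=[4.7969 5.6065 10.7853] v=[-0.6720 -0.3184 0.0703]
Step 5: x=[3.4641 5.9935 10.2758] v=[-2.6657 0.7739 -1.0191]
Step 6: x=[1.8976 6.5996 9.4457] v=[-3.1331 1.2122 -1.6603]
Step 7: x=[1.0322 6.9737 8.6540] v=[-1.7309 0.7482 -1.5834]
Step 8: x=[1.3941 6.8152 8.1922] v=[0.7238 -0.3171 -0.9236]
Max displacement = 2.1329

Answer: 2.1329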